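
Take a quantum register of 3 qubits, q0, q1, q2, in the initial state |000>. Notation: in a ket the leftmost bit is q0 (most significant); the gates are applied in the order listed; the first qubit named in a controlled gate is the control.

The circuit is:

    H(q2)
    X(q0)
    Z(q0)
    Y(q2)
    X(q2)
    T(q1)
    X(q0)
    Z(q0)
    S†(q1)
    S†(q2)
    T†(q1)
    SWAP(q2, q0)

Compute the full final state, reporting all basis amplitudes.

After the circuit, the state carries amplitude -sqrt(2)*I/2 on |000>, sqrt(2)/2 on |100>, and 0 on every other basis state.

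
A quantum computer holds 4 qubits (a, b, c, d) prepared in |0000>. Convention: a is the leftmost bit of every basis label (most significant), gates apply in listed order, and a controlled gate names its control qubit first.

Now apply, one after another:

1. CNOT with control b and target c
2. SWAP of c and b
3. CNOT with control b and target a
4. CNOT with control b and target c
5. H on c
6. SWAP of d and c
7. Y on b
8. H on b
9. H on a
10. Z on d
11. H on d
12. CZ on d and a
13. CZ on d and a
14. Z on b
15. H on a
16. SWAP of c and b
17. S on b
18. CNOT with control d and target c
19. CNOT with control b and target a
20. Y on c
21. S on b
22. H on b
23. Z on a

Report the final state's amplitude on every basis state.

The final amplitudes are 1/2 on |0001>, -1/2 on |0011>, 1/2 on |0101>, -1/2 on |0111>, and 0 on every other basis state. Key observation: gates 12-13 undo each other exactly, leaving only the rest of the circuit to track.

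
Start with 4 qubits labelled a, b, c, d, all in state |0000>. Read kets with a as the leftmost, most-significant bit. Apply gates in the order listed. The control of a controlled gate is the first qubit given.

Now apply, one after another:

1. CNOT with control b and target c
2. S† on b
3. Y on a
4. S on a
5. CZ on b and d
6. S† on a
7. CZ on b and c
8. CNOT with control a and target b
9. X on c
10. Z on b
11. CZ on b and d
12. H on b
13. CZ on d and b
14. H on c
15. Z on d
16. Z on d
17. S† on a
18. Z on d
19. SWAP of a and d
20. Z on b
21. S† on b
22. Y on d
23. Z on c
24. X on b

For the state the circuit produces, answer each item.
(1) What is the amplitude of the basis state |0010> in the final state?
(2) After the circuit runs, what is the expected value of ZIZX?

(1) The final state's coefficient on |0010> equals 1/2.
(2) The expectation value of ZIZX is 0.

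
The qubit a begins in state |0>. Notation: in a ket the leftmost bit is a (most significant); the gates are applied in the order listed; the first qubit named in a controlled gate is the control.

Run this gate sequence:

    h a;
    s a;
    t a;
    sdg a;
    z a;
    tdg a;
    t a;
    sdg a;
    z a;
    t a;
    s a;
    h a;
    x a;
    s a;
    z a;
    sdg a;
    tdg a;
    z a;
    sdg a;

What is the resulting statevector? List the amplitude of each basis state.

After the circuit, the state carries amplitude 1/2 - I/2 on |0>, (-1 + I)*exp(3*I*pi/4)/2 on |1>.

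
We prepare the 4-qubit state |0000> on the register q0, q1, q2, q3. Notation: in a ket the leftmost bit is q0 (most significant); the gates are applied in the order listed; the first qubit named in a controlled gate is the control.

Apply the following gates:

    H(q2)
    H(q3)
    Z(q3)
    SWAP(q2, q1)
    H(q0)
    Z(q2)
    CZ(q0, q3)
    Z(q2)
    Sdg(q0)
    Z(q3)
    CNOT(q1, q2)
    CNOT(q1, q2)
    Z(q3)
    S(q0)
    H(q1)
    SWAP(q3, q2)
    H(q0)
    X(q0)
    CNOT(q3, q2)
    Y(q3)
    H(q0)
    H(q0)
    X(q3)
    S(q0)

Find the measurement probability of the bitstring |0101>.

Outcome |0101> occurs with probability 0. Key observation: gates 9-14 undo each other exactly, leaving only the rest of the circuit to track.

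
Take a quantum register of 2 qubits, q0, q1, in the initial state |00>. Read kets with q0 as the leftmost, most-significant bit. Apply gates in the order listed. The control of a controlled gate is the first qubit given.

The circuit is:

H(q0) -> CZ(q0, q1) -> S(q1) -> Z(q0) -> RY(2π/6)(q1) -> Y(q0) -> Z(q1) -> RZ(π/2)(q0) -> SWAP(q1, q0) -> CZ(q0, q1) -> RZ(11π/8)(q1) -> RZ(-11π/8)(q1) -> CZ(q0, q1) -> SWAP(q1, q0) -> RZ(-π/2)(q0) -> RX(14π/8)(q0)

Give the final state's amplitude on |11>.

The final state's coefficient on |11> equals -sqrt(2)*sqrt(2 - sqrt(2))/8 + sqrt(2)*I*sqrt(sqrt(2) + 2)/8. Key observation: gates 8-15 undo each other exactly, leaving only the rest of the circuit to track.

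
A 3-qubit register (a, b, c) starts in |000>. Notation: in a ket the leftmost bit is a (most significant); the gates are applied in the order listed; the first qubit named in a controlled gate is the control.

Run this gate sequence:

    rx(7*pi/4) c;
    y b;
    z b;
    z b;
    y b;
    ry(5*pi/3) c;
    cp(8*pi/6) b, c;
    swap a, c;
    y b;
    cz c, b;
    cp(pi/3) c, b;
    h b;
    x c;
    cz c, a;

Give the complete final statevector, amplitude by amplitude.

The final amplitudes are 0 on |000>, -sqrt(4 - 2*sqrt(2))/8 + I*sqrt(6*sqrt(2) + 12)/8 on |001>, 0 on |010>, sqrt(4 - 2*sqrt(2))/8 - I*sqrt(6*sqrt(2) + 12)/8 on |011>, 0 on |100>, sqrt(12 - 6*sqrt(2))/8 + I*sqrt(2*sqrt(2) + 4)/8 on |101>, 0 on |110>, -sqrt(12 - 6*sqrt(2))/8 - I*sqrt(2*sqrt(2) + 4)/8 on |111>. Key observation: the block from step 2 through step 5 cancels to the identity and can be dropped.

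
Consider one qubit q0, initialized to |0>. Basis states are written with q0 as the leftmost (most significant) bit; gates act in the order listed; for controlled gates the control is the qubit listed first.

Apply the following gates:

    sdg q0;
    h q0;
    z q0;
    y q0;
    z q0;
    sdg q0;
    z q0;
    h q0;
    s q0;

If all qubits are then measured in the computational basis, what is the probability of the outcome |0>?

A full measurement returns |0> with probability 1/2.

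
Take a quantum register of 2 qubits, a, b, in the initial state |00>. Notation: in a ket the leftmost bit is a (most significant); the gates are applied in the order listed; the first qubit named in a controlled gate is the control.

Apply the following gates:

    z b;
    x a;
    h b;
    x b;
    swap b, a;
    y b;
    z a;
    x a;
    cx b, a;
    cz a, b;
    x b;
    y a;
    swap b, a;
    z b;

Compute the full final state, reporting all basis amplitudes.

After the circuit, the state carries amplitude 0 on |00>, 0 on |01>, -sqrt(2)/2 on |10>, sqrt(2)/2 on |11>.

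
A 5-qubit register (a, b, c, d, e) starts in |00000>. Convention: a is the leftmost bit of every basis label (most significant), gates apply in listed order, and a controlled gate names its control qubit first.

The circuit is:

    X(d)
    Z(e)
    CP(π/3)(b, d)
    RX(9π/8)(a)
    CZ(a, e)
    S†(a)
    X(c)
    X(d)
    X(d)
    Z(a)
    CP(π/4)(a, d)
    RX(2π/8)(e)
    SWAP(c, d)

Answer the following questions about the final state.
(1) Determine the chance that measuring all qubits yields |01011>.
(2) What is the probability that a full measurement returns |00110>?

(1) A full measurement returns |01011> with probability 0. Key observation: the block from step 8 through step 9 cancels to the identity and can be dropped.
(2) The probability of measuring |00110> is (2 - sqrt(sqrt(2) + 2))*(sqrt(2) + 2)/16.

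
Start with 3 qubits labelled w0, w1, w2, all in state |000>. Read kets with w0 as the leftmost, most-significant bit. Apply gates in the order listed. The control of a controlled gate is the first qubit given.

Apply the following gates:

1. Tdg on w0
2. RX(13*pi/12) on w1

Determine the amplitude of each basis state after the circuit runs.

The final amplitudes are -sqrt(sqrt(2) + 2)/4 + sqrt(6 - 3*sqrt(2))/4 on |000>, -I*sqrt(3*sqrt(2) + 6)/4 - I*sqrt(2 - sqrt(2))/4 on |010>, and 0 on every other basis state.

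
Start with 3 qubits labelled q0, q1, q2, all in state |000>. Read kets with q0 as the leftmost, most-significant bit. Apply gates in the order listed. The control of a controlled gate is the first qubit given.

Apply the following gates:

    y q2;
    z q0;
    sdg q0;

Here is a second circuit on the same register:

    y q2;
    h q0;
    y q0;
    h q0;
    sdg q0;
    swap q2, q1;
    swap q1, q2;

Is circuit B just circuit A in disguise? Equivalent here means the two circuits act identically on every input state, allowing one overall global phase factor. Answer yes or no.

No, they are not equivalent — no single phase factor reconciles the two unitaries.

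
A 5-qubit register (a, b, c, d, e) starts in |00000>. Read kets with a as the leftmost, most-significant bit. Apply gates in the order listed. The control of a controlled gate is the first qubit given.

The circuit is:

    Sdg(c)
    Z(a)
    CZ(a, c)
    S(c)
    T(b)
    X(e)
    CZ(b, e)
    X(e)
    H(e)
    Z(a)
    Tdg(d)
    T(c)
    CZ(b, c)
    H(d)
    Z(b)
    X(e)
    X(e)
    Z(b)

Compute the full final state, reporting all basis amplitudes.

After the circuit, the state carries amplitude 1/2 on |00000>, 1/2 on |00001>, 1/2 on |00010>, 1/2 on |00011>, and 0 on every other basis state.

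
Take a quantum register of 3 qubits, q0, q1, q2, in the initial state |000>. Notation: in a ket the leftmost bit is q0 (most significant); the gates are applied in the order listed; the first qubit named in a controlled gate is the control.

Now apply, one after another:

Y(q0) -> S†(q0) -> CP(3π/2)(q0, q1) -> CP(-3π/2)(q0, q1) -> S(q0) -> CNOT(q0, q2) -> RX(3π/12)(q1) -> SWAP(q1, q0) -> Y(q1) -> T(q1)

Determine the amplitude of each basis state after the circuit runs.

The final amplitudes are sqrt(sqrt(2) + 2)/2 on |001>, -I*sqrt(2 - sqrt(2))/2 on |101>, and 0 on every other basis state.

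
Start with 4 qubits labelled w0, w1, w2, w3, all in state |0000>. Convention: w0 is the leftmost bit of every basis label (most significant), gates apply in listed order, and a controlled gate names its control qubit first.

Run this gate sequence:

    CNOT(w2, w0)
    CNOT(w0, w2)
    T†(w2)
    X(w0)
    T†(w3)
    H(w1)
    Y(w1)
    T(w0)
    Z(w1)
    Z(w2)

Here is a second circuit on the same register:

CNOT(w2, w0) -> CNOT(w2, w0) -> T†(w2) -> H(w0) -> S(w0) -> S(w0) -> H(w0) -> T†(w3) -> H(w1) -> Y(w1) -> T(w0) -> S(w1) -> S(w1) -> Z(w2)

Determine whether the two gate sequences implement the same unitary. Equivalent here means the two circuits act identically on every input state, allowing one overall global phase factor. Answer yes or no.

No: there is an input state on which the two circuits produce genuinely different outputs (not merely differing by a phase).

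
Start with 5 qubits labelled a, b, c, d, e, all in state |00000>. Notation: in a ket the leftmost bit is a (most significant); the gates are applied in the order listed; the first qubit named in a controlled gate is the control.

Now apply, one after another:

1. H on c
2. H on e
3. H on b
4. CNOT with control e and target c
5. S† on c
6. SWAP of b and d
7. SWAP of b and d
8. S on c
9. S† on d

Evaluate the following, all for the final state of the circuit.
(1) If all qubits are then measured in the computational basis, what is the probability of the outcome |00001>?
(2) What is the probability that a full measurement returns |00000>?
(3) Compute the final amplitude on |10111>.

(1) The probability of measuring |00001> is 1/8.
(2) Outcome |00000> occurs with probability 1/8.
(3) The amplitude on |10111> is 0.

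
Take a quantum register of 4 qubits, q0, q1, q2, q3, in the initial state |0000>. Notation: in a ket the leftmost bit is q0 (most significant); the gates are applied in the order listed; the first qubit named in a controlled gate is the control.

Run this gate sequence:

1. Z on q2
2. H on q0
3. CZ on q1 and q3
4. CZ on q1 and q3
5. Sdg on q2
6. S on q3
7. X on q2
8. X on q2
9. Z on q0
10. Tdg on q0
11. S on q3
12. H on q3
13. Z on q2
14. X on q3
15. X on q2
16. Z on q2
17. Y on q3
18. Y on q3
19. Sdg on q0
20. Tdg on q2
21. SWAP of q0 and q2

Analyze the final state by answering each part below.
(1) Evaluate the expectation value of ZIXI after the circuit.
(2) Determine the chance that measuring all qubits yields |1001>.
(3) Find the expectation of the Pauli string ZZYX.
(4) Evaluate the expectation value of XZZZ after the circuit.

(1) In the final state, ZIXI has expectation -sqrt(2)/2. Key observation: steps 3-4 multiply out to the identity, so the circuit reduces to the remaining gates.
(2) Outcome |1001> occurs with probability 1/4.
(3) The expectation value of ZZYX is -sqrt(2)/2.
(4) The observable XZZZ averages to 0.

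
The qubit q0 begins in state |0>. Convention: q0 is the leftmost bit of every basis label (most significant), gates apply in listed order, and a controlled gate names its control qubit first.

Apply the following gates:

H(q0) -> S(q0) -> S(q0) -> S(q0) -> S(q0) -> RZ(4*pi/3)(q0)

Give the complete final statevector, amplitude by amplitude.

The resulting statevector has amplitude -sqrt(2)*exp(I*pi/3)/2 on |0>, sqrt(2)*exp(2*I*pi/3)/2 on |1>.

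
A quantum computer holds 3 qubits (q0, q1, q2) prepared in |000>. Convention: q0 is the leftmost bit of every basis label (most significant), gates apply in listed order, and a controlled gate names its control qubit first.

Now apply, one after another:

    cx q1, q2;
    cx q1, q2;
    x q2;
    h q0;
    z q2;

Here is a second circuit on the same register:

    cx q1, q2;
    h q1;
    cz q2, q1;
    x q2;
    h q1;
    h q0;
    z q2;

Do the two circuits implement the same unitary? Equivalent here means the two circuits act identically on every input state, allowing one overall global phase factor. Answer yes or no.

No, they are not equivalent — no single phase factor reconciles the two unitaries.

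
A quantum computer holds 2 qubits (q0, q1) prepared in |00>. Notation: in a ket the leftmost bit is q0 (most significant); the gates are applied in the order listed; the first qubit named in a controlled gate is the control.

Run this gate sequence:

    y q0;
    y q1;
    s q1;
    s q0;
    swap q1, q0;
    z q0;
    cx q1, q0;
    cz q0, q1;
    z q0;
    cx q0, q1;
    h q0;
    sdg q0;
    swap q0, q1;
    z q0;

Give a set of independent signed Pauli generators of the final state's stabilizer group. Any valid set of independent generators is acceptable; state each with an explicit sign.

One valid set of independent stabilizer generators is -IY, -ZI (any independent generating set of the same group is equally correct).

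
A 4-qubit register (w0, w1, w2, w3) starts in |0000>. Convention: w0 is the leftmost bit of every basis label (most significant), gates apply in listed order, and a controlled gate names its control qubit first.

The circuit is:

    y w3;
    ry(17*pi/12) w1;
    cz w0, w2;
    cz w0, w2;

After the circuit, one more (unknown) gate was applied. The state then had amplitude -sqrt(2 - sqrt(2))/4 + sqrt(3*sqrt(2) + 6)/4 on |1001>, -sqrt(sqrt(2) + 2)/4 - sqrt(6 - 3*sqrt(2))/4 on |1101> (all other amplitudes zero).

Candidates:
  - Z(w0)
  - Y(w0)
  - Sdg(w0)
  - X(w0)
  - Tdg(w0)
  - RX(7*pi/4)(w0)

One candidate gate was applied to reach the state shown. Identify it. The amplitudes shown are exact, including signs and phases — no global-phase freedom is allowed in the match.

The applied gate was Y(w0). Key observation: gates 3-4 undo each other exactly, leaving only the rest of the circuit to track.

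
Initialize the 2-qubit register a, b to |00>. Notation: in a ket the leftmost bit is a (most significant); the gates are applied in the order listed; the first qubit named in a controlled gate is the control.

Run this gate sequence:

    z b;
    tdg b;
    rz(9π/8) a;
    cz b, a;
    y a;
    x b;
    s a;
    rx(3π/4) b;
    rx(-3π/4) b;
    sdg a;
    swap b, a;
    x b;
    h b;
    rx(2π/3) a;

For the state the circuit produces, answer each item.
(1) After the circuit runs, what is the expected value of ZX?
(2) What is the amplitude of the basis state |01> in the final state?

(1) The observable ZX averages to 1/2.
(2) The final state's coefficient on |01> equals -sqrt(6)*exp(7*I*pi/16)/4.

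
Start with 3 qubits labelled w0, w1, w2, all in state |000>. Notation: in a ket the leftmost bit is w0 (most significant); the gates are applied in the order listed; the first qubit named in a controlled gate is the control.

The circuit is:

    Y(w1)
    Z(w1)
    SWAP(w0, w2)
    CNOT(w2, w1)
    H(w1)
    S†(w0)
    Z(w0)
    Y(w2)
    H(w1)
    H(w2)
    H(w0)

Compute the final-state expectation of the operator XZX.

The observable XZX averages to 1.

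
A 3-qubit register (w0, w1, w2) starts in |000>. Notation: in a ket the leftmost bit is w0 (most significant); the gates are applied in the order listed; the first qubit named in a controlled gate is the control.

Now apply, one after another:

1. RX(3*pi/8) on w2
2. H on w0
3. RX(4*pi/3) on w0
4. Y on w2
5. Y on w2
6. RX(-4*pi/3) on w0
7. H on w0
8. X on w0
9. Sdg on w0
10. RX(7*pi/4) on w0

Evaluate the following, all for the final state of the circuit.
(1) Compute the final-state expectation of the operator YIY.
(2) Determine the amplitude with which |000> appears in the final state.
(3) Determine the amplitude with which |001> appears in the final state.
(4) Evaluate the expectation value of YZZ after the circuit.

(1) The observable YIY averages to 4*sqrt(1/2 - sqrt(2)/4)*sqrt(sqrt(2)/4 + 1/2)*sin(3*pi/16)*cos(3*pi/16). Key observation: steps 2-7 multiply out to the identity, so the circuit reduces to the remaining gates.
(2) The amplitude on |000> is -sqrt(2 - sqrt(2))*cos(3*pi/16)/2.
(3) The final state's coefficient on |001> equals I*sqrt(2 - sqrt(2))*sin(3*pi/16)/2.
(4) The observable YZZ averages to -2*sqrt(1/2 - sqrt(2)/4)*sqrt(sqrt(2)/4 + 1/2)*cos(3*pi/16)**2 + 2*sqrt(1/2 - sqrt(2)/4)*sqrt(sqrt(2)/4 + 1/2)*sin(3*pi/16)**2.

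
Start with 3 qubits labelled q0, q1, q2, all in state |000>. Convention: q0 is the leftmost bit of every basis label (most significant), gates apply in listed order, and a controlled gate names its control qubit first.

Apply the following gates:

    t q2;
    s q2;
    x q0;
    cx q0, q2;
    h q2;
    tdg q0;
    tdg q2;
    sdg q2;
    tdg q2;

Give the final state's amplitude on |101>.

|101> carries amplitude -sqrt(2)*exp(3*I*pi/4)/2 in the final state.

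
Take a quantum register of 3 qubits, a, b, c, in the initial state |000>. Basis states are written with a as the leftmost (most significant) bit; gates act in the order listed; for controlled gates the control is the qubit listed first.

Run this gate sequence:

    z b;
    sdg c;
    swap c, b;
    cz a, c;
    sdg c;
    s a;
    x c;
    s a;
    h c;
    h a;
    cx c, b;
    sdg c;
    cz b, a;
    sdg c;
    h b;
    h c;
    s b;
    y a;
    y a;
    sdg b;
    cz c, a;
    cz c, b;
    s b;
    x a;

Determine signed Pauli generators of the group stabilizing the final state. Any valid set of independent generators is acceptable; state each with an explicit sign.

The stabilizer group can be generated by -XIX, -IYX, -ZZZ, among other valid generating sets. Key observation: the block from step 17 through step 20 cancels to the identity and can be dropped.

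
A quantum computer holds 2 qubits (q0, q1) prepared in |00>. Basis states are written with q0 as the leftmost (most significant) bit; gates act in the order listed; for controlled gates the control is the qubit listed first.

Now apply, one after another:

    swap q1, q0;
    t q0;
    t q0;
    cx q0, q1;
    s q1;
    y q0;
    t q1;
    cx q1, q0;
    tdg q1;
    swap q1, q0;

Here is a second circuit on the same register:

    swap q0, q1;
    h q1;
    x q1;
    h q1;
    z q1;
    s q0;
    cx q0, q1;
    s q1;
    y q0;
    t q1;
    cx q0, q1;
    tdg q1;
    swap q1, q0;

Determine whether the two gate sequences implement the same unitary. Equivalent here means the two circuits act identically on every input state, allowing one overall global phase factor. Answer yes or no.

No — the two circuits implement different unitaries, even allowing a global phase.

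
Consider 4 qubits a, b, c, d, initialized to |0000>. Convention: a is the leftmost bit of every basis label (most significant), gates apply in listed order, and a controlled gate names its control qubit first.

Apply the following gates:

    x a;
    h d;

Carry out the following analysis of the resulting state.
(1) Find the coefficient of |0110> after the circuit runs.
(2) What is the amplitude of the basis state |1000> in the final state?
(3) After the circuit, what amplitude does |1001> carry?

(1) The amplitude on |0110> is 0.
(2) The amplitude on |1000> is sqrt(2)/2.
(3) The final state's coefficient on |1001> equals sqrt(2)/2.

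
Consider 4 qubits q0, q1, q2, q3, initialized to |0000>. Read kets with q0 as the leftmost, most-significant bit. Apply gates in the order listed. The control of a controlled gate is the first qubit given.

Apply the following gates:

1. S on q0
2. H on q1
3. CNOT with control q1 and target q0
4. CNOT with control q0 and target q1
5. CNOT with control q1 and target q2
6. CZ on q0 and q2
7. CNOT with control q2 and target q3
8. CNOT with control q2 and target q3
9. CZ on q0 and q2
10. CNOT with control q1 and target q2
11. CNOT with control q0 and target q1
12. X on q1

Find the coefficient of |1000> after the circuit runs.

The final state's coefficient on |1000> equals sqrt(2)/2. Key observation: the block from step 4 through step 11 cancels to the identity and can be dropped.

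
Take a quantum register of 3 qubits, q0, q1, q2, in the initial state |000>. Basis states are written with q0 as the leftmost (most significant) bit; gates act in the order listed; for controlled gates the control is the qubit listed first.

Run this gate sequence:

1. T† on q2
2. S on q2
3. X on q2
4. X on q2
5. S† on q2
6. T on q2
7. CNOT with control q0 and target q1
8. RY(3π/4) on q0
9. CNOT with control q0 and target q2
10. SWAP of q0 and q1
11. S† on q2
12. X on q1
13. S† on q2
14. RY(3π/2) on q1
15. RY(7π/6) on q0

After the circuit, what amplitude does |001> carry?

The amplitude on |001> is (1 - sqrt(3))*sqrt(sqrt(2) + 2)/8.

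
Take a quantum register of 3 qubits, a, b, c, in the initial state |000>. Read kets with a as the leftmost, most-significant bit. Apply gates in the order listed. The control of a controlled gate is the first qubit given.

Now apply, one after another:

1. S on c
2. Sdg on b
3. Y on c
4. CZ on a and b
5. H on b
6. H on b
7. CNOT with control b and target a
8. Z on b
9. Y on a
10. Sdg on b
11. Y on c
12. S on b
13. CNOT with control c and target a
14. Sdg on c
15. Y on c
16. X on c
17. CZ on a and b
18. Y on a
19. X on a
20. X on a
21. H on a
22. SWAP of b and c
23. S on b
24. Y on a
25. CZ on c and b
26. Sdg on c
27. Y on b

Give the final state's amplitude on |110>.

|110> carries amplitude -sqrt(2)*I/2 in the final state. Key observation: gates 19-20 undo each other exactly, leaving only the rest of the circuit to track.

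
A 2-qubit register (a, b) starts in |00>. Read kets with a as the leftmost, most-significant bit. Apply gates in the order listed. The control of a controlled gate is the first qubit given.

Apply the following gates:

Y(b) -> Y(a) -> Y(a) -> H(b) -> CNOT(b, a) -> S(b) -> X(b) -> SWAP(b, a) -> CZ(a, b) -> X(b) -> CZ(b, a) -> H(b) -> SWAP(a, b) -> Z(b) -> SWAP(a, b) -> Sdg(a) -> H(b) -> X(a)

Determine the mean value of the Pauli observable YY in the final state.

In the final state, YY has expectation 1.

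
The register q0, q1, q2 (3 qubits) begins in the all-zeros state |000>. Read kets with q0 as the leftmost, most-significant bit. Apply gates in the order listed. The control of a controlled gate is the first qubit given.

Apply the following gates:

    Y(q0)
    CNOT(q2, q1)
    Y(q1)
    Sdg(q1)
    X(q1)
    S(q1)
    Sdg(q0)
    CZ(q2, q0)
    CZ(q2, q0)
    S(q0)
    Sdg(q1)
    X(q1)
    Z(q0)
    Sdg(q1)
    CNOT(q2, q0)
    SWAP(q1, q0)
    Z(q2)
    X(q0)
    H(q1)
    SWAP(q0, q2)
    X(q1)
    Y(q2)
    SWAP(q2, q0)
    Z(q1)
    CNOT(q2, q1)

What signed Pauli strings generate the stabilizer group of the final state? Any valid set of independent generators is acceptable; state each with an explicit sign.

One valid set of independent stabilizer generators is +IXI, -ZII, +IIZ (any independent generating set of the same group is equally correct). Key observation: steps 5-12 multiply out to the identity, so the circuit reduces to the remaining gates.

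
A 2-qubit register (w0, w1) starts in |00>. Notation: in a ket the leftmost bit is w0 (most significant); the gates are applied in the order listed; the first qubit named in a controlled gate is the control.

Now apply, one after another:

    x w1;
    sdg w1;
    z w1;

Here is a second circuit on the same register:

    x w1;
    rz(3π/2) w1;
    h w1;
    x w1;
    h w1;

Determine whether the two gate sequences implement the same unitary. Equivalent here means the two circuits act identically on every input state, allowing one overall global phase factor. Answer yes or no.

Yes, they are equivalent — the unitaries differ by at most a global phase.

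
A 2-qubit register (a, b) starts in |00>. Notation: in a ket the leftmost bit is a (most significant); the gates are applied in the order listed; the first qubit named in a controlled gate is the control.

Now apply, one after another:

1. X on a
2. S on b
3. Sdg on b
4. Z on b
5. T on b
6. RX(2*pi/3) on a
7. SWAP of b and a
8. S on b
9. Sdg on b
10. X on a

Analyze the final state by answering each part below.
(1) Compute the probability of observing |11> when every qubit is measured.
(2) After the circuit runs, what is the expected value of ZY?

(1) The probability of measuring |11> is 1/4.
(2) In the final state, ZY has expectation -sqrt(3)/2.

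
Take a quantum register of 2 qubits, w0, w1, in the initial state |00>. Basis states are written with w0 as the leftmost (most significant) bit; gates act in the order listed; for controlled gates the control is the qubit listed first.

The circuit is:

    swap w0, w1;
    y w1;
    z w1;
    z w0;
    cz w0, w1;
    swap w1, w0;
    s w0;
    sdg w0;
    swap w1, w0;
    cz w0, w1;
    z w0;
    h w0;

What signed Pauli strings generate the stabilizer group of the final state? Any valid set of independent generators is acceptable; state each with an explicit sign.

The stabilizer group can be generated by +XI, -IZ, among other valid generating sets. Key observation: the block from step 4 through step 11 cancels to the identity and can be dropped.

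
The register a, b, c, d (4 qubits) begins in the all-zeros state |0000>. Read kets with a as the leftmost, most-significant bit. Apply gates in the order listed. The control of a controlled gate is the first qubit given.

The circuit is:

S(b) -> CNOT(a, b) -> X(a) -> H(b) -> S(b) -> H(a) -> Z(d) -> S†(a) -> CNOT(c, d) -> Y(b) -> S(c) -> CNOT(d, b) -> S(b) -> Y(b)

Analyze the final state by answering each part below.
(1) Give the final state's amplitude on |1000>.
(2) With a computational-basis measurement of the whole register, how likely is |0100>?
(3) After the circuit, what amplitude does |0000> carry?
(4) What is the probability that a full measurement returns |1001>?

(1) |1000> carries amplitude -1/2 in the final state.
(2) Outcome |0100> occurs with probability 1/4.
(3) The final state's coefficient on |0000> equals I/2.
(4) A full measurement returns |1001> with probability 0.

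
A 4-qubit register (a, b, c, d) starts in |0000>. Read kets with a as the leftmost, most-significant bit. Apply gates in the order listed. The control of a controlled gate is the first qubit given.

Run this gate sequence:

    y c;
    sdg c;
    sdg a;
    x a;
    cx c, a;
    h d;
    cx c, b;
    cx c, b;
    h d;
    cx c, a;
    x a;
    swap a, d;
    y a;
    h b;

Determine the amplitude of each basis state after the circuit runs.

The final amplitudes are sqrt(2)*I/2 on |1010>, sqrt(2)*I/2 on |1110>, and 0 on every other basis state.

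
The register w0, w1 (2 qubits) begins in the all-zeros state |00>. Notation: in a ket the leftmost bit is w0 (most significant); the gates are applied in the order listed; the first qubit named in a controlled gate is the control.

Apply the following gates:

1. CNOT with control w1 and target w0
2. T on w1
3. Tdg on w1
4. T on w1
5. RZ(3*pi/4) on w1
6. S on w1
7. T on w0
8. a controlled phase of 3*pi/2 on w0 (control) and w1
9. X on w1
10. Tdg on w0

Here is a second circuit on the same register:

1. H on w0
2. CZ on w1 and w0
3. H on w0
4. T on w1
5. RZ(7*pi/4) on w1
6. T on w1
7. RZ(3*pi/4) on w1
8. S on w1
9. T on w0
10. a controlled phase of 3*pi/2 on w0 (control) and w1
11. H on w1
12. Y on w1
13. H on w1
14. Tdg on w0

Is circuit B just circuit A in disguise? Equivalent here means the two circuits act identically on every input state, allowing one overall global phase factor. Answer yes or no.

No, they are not equivalent — no single phase factor reconciles the two unitaries.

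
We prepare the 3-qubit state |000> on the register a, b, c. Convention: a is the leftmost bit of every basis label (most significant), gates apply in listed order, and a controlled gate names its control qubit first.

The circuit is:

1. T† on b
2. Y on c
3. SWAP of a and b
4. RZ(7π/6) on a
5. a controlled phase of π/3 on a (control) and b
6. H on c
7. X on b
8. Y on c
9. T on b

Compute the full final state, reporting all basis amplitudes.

The final amplitudes are sqrt(2)*exp(2*I*pi/3)/2 on |010>, sqrt(2)*exp(2*I*pi/3)/2 on |011>, and 0 on every other basis state.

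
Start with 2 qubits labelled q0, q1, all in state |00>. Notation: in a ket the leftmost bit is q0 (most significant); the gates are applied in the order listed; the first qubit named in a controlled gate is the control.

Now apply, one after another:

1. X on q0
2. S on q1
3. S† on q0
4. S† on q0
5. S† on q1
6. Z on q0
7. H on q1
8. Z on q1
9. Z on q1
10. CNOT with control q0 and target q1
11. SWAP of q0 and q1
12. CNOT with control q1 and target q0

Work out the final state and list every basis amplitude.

The final amplitudes are 0 on |00>, sqrt(2)/2 on |01>, 0 on |10>, sqrt(2)/2 on |11>.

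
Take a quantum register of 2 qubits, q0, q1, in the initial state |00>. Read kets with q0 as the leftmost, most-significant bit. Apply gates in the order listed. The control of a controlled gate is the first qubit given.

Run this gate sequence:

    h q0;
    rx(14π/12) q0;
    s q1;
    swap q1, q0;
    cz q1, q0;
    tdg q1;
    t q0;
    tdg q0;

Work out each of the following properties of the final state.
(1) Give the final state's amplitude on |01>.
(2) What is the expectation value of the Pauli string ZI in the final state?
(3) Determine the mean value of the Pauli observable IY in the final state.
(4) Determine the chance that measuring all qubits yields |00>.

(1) |01> carries amplitude (-1 + sqrt(3) + I + sqrt(3)*I)*exp(3*I*pi/4)/4 in the final state.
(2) The expectation value of ZI is 1.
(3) In the final state, IY has expectation -sqrt(2)/2.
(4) Outcome |00> occurs with probability 1/2.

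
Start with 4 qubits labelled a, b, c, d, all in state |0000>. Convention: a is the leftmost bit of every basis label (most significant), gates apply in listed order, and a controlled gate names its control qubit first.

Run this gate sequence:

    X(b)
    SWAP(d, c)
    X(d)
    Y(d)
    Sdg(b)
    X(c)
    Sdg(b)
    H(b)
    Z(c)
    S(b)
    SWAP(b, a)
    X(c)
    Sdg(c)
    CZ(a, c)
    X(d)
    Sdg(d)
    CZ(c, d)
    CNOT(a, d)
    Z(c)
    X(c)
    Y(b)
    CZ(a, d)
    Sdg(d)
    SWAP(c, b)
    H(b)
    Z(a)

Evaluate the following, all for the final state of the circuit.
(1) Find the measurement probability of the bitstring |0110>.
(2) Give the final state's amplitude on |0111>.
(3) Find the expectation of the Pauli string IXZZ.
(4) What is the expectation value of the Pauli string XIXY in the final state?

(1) Outcome |0110> occurs with probability 0.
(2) The final state's coefficient on |0111> equals 1/2.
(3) The expectation value of IXZZ is 0.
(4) The expectation value of XIXY is 0.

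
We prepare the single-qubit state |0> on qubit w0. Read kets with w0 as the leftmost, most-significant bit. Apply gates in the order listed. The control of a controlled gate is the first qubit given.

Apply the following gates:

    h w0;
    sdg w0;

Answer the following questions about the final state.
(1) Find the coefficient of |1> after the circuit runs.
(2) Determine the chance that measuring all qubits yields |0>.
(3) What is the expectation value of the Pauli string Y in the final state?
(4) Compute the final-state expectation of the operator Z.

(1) The amplitude on |1> is -sqrt(2)*I/2.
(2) The probability of measuring |0> is 1/2.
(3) The observable Y averages to -1.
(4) In the final state, Z has expectation 0.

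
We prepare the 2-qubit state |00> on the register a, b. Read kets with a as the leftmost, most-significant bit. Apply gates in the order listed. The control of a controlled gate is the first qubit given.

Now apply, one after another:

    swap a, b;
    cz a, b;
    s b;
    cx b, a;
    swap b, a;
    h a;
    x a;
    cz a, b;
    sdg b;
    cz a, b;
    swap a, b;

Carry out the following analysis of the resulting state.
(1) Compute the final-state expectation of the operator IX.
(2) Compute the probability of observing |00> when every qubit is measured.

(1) The observable IX averages to 1.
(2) A full measurement returns |00> with probability 1/2.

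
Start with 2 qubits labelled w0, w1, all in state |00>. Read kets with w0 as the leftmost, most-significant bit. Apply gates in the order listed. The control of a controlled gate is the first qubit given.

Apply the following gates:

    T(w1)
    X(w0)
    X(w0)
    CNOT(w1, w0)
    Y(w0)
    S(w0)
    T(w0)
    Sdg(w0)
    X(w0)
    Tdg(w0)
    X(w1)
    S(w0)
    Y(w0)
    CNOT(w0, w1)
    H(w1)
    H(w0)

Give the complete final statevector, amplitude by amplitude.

The final amplitudes are -exp(I*pi/4)/2 on |00>, -exp(I*pi/4)/2 on |01>, exp(I*pi/4)/2 on |10>, exp(I*pi/4)/2 on |11>.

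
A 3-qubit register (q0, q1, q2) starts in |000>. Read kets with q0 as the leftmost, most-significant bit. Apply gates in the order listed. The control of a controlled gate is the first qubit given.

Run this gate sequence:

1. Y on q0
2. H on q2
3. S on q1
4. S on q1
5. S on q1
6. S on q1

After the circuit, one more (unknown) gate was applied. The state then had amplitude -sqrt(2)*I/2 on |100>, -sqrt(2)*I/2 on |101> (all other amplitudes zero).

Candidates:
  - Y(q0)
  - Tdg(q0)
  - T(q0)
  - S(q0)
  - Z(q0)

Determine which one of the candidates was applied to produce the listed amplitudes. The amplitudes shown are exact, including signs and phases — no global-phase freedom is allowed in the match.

The applied gate was Z(q0). Key observation: steps 3-6 multiply out to the identity, so the circuit reduces to the remaining gates.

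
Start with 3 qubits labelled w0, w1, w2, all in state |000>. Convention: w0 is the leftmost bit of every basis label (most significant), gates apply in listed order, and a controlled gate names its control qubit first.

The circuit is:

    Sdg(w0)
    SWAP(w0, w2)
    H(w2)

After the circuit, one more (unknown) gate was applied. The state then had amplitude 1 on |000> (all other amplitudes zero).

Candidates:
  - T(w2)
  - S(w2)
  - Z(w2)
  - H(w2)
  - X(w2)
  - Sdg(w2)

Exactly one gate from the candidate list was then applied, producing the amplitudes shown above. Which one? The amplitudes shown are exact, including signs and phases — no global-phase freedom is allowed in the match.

It was H(w2) that produced the state shown.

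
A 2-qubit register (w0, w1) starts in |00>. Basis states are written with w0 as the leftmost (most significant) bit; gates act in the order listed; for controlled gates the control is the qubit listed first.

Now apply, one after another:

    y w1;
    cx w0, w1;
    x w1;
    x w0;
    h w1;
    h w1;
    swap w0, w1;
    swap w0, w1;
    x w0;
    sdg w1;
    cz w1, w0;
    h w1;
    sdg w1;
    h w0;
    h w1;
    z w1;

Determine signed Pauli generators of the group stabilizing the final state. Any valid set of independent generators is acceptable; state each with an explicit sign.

The final state is stabilized by the group generated by +XI, -IY; other independent generating sets are equally valid.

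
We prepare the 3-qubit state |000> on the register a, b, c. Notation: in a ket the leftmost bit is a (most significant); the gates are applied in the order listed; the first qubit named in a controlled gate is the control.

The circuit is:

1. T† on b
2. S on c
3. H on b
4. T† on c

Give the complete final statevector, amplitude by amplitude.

The final amplitudes are sqrt(2)/2 on |000>, sqrt(2)/2 on |010>, and 0 on every other basis state.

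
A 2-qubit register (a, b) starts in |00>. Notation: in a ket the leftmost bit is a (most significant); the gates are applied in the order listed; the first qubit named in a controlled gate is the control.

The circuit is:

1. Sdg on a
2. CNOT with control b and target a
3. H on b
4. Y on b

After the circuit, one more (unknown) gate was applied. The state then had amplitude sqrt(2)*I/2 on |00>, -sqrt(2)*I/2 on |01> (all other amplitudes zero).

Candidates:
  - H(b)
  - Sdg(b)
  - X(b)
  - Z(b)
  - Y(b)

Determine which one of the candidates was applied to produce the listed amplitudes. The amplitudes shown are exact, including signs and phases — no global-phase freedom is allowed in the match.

The applied gate was X(b).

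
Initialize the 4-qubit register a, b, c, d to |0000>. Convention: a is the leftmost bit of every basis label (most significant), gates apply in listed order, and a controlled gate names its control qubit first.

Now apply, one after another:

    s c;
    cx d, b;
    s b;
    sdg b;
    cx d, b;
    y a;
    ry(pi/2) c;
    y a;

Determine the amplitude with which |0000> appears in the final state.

The final state's coefficient on |0000> equals sqrt(2)/2. Key observation: steps 2-5 multiply out to the identity, so the circuit reduces to the remaining gates.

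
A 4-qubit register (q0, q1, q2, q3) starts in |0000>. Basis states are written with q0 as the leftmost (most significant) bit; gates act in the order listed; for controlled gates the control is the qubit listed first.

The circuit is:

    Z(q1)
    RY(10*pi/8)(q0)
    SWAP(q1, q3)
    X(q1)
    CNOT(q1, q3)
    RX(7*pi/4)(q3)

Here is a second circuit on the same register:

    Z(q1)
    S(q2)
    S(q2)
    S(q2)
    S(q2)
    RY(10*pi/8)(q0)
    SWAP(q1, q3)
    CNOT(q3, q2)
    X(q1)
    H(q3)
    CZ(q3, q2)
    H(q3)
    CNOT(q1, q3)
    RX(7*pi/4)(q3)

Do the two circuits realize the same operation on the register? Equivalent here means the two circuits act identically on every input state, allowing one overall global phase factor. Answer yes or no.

No: there is an input state on which the two circuits produce genuinely different outputs (not merely differing by a phase).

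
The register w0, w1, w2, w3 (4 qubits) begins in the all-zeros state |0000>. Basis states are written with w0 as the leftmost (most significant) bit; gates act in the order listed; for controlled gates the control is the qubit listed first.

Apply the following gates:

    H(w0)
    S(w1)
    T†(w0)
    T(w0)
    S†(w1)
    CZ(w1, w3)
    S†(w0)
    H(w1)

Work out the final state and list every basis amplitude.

After the circuit, the state carries amplitude 1/2 on |0000>, 1/2 on |0100>, -I/2 on |1000>, -I/2 on |1100>, and 0 on every other basis state. Key observation: steps 2-5 multiply out to the identity, so the circuit reduces to the remaining gates.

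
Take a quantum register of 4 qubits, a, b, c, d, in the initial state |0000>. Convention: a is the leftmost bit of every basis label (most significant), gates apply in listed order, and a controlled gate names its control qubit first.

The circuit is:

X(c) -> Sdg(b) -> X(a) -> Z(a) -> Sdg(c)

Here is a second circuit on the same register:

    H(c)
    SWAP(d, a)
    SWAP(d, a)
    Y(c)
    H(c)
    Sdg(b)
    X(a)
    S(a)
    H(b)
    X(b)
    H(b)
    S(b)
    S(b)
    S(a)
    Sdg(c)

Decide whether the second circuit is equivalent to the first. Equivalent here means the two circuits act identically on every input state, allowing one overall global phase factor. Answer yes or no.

No — the two circuits implement different unitaries, even allowing a global phase.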